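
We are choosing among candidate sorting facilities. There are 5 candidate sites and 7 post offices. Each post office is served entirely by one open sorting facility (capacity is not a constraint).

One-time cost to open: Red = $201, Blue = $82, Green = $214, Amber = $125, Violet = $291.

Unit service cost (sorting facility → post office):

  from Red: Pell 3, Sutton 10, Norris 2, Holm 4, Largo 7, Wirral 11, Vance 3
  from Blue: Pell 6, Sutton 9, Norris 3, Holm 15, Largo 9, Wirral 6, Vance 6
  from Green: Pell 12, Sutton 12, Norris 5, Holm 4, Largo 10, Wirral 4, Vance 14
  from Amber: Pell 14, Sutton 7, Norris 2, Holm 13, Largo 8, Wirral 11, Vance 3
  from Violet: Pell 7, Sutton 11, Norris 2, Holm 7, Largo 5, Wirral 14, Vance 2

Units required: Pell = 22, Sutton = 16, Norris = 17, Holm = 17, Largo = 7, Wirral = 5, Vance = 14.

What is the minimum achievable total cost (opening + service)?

Minimum total cost: 675

For any fixed open set, each post office goes to its cheapest open site; total = fixed + service.
{Red}: Pell→Red 3·22=66, Sutton→Red 10·16=160, Norris→Red 2·17=34, Holm→Red 4·17=68, Largo→Red 7·7=49, Wirral→Red 11·5=55, Vance→Red 3·14=42. Service 474; fixed 201; total 675.
{Red, Blue}: service 433 + fixed 283 = 716
{Red, Amber}: service 426 + fixed 326 = 752
{Red, Blue, Green, Amber, Violet}: service 363 + fixed 913 = 1276
No other subset beats 675.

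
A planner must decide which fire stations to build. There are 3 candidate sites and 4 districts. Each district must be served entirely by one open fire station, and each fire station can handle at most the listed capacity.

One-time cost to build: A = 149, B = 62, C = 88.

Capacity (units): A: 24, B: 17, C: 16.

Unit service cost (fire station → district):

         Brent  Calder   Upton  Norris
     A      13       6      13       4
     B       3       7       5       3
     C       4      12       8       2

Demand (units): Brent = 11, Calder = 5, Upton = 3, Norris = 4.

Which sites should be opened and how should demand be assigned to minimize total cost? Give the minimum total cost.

Minimum total cost: 250

Open {B, C}: Brent→B 3·11=33, Calder→B 7·5=35, Upton→C 8·3=24, Norris→C 2·4=8.
Loads: B carries 16/17, C carries 7/16. Service 100; fixed 150; total 250.
Next best feasible plan costs 252.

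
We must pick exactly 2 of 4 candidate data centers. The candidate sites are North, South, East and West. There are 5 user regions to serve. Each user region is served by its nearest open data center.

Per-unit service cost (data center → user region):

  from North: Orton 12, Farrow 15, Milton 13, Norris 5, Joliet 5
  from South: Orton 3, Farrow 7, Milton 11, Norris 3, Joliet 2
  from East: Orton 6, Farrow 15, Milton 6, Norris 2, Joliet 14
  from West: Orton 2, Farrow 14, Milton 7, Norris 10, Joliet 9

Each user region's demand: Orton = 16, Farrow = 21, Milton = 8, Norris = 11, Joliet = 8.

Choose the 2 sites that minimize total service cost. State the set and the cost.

With exactly 2 open, each user region uses its cheapest among the chosen.
{South, East}: Orton→South 3·16=48, Farrow→South 7·21=147, Milton→East 6·8=48, Norris→East 2·11=22, Joliet→South 2·8=16. Service cost 281.
{South, West}: service cost 284
{North, South}: service cost 332
Among all 6 size-2 choices, {South, East} is lowest.

Choose South and East; total service cost 281.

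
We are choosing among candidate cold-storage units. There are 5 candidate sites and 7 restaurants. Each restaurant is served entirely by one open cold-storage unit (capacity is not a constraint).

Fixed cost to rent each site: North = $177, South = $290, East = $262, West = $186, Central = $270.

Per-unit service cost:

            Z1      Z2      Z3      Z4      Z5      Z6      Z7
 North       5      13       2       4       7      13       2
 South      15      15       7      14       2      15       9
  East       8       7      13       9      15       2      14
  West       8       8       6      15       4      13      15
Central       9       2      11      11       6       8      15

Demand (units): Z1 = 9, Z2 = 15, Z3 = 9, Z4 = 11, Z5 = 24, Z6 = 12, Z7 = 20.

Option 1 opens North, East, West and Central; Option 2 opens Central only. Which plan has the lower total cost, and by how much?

Option 1: {North, East, West, Central}: Z1→North 5·9=45, Z2→Central 2·15=30, Z3→North 2·9=18, Z4→North 4·11=44, Z5→West 4·24=96, Z6→East 2·12=24, Z7→North 2·20=40. Service 297; fixed 895; total 1192.
Option 2: {Central}: Z1→Central 9·9=81, Z2→Central 2·15=30, Z3→Central 11·9=99, Z4→Central 11·11=121, Z5→Central 6·24=144, Z6→Central 8·12=96, Z7→Central 15·20=300. Service 871; fixed 270; total 1141.
Difference: |1192 − 1141| = 51.

Option 2 is cheaper by 51.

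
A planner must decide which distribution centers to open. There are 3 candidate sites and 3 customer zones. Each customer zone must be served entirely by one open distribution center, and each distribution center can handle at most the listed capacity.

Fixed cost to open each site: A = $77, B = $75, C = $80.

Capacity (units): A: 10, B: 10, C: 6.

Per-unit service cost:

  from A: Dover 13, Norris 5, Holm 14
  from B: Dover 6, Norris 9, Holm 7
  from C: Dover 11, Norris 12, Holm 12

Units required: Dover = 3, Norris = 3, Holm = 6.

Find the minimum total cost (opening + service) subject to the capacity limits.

Open {A, B}: Dover→B 6·3=18, Norris→A 5·3=15, Holm→B 7·6=42.
Loads: A carries 3/10, B carries 9/10. Service 75; fixed 152; total 227.
Next best feasible plan costs 248.

Minimum total cost: 227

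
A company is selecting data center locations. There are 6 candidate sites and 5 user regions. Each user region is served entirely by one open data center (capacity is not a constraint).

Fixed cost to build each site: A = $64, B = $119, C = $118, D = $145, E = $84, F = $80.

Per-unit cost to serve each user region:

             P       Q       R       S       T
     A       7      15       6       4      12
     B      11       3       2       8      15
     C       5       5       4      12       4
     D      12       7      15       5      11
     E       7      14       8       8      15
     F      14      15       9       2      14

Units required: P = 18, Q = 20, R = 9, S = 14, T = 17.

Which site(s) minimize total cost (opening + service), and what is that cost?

Open C and F; minimum total cost 520.

For any fixed open set, each user region goes to its cheapest open site; total = fixed + service.
{C, F}: P→C 5·18=90, Q→C 5·20=100, R→C 4·9=36, S→F 2·14=28, T→C 4·17=68. Service 322; fixed 198; total 520.
{A, C}: P→C 5·18=90, Q→C 5·20=100, R→C 4·9=36, S→A 4·14=56, T→C 4·17=68. Service 350; fixed 182; total 532.
{C}: service 462 + fixed 118 = 580
{A, B, C, D, E, F}: P→C 5·18=90, Q→B 3·20=60, R→B 2·9=18, S→F 2·14=28, T→C 4·17=68. Service 264; fixed 610; total 874.
No other subset beats 520.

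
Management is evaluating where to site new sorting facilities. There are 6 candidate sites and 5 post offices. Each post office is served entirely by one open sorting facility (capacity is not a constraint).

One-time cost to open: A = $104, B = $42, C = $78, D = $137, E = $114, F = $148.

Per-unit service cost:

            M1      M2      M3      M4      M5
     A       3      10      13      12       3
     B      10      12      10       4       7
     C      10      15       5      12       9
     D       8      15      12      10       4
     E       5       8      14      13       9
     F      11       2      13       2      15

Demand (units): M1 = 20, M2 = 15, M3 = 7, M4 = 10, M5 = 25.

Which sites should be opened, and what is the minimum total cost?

For any fixed open set, each post office goes to its cheapest open site; total = fixed + service.
{A, F}: M1→A 3·20=60, M2→F 2·15=30, M3→A 13·7=91, M4→F 2·10=20, M5→A 3·25=75. Service 276; fixed 252; total 528.
{A, B}: service 395 + fixed 146 = 541
{A, B, F}: service 255 + fixed 294 = 549
{A, B, C, D, E, F}: service 220 + fixed 623 = 843
No other subset beats 528.

Open A and F; minimum total cost 528.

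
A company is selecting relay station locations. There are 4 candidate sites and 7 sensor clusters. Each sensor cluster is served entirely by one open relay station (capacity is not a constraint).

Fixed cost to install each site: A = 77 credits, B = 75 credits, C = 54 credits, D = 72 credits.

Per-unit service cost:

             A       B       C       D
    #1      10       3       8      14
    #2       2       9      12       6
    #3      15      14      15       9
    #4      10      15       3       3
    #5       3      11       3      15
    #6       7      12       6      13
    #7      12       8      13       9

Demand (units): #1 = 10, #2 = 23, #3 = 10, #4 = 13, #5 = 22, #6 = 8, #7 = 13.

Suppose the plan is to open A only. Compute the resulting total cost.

Total cost: 781

Each sensor cluster is assigned to its cheapest site among the open ones.
{A}: #1→A 10·10=100, #2→A 2·23=46, #3→A 15·10=150, #4→A 10·13=130, #5→A 3·22=66, #6→A 7·8=56, #7→A 12·13=156. Service 704; fixed 77; total 781.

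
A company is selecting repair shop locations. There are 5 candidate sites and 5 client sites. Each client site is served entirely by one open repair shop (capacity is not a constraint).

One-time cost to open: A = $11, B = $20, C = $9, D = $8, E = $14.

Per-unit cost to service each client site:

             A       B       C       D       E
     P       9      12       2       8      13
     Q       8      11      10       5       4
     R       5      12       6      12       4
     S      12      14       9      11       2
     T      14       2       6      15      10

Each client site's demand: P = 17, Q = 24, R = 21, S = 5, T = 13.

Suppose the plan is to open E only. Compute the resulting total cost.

Each client site is assigned to its cheapest site among the open ones.
{E}: P→E 13·17=221, Q→E 4·24=96, R→E 4·21=84, S→E 2·5=10, T→E 10·13=130. Service 541; fixed 14; total 555.

Total cost: 555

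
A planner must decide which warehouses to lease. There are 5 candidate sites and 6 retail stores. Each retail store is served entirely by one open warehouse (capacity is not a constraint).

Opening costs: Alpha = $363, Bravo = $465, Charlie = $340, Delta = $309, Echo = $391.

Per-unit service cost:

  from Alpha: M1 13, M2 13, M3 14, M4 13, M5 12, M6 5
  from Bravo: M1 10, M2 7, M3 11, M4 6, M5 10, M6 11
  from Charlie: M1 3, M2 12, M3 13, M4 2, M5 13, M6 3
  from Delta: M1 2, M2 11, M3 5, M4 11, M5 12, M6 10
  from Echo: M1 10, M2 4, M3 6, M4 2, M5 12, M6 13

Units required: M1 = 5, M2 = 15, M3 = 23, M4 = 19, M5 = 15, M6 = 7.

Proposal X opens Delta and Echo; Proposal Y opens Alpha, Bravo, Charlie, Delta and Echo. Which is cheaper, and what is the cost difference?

Proposal X is cheaper by 1089.

Proposal X: {Delta, Echo}: M1→Delta 2·5=10, M2→Echo 4·15=60, M3→Delta 5·23=115, M4→Echo 2·19=38, M5→Delta 12·15=180, M6→Delta 10·7=70. Service 473; fixed 700; total 1173.
Proposal Y: {Alpha, Bravo, Charlie, Delta, Echo}: M1→Delta 2·5=10, M2→Echo 4·15=60, M3→Delta 5·23=115, M4→Charlie 2·19=38, M5→Bravo 10·15=150, M6→Charlie 3·7=21. Service 394; fixed 1868; total 2262.
Difference: |1173 − 2262| = 1089.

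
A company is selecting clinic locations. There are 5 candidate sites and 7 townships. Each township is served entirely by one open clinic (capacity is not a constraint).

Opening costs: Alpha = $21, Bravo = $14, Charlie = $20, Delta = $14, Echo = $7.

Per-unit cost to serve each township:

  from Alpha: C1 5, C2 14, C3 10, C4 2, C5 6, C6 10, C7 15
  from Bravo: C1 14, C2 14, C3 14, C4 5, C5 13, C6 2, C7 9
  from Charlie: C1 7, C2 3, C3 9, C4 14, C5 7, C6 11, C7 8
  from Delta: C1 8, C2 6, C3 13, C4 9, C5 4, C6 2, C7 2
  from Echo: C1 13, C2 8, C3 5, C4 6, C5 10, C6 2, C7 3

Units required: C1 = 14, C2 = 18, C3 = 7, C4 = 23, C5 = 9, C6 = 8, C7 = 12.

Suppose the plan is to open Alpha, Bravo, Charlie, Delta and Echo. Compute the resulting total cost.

Each township is assigned to its cheapest site among the open ones.
{Alpha, Bravo, Charlie, Delta, Echo}: C1→Alpha 5·14=70, C2→Charlie 3·18=54, C3→Echo 5·7=35, C4→Alpha 2·23=46, C5→Delta 4·9=36, C6→Bravo 2·8=16, C7→Delta 2·12=24. Service 281; fixed 76; total 357.

Total cost: 357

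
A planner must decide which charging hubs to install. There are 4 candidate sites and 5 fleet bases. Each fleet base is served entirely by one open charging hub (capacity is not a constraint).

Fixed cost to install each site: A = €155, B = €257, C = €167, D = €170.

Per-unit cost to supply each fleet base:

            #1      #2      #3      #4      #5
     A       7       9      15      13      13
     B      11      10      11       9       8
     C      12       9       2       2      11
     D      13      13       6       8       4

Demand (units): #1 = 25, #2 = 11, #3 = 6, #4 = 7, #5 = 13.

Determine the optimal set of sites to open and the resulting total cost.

For any fixed open set, each fleet base goes to its cheapest open site; total = fixed + service.
{C}: #1→C 12·25=300, #2→C 9·11=99, #3→C 2·6=12, #4→C 2·7=14, #5→C 11·13=143. Service 568; fixed 167; total 735.
{A, D}: service 418 + fixed 325 = 743
{A, C}: #1→A 7·25=175, #2→A 9·11=99, #3→C 2·6=12, #4→C 2·7=14, #5→C 11·13=143. Service 443; fixed 322; total 765.
{A, B, C, D}: service 352 + fixed 749 = 1101
(All 15 nonempty subsets were checked; C only is lowest.)

Open C only; minimum total cost 735.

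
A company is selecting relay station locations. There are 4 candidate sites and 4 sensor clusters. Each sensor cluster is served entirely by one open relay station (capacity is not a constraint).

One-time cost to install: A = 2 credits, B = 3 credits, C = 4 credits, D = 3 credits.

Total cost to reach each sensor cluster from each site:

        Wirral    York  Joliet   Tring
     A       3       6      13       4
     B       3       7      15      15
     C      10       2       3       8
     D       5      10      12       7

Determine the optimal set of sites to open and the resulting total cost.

Open A and C; minimum total cost 18.

For any fixed open set, each sensor cluster goes to its cheapest open site; total = fixed + service.
{A, C}: Wirral→A 3, York→C 2, Joliet→C 3, Tring→A 4. Service 12; fixed 6; total 18.
{A, B, C}: Wirral→A 3, York→C 2, Joliet→C 3, Tring→A 4. Service 12; fixed 9; total 21.
{A, C, D}: service 12 + fixed 9 = 21
{A, B, C, D}: service 12 + fixed 12 = 24
No other subset beats 18.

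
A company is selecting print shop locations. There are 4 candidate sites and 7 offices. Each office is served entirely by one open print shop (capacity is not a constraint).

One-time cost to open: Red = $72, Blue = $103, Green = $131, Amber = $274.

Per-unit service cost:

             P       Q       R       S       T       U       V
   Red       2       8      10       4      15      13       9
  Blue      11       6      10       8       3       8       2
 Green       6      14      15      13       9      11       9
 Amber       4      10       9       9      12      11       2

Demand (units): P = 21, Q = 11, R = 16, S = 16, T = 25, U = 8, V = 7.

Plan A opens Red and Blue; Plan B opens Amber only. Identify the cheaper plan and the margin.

Plan A is cheaper by 498.

Plan A: {Red, Blue}: P→Red 2·21=42, Q→Blue 6·11=66, R→Red 10·16=160, S→Red 4·16=64, T→Blue 3·25=75, U→Blue 8·8=64, V→Blue 2·7=14. Service 485; fixed 175; total 660.
Plan B: {Amber}: P→Amber 4·21=84, Q→Amber 10·11=110, R→Amber 9·16=144, S→Amber 9·16=144, T→Amber 12·25=300, U→Amber 11·8=88, V→Amber 2·7=14. Service 884; fixed 274; total 1158.
Difference: |660 − 1158| = 498.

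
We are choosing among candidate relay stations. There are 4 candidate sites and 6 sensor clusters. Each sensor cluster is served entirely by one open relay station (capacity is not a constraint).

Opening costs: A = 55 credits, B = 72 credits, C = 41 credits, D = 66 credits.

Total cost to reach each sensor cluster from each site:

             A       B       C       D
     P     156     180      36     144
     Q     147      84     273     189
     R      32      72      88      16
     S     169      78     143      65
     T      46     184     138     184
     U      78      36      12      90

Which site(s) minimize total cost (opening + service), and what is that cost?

For any fixed open set, each sensor cluster goes to its cheapest open site; total = fixed + service.
{A, B, C}: P→C 36, Q→B 84, R→A 32, S→B 78, T→A 46, U→C 12. Service 288; fixed 168; total 456.
{A, C, D}: P→C 36, Q→A 147, R→D 16, S→D 65, T→A 46, U→C 12. Service 322; fixed 162; total 484.
{A, B, C, D}: service 259 + fixed 234 = 493
{C}: service 690 + fixed 41 = 731
(All 15 nonempty subsets were checked; A, B and C is lowest.)

Open A, B and C; minimum total cost 456.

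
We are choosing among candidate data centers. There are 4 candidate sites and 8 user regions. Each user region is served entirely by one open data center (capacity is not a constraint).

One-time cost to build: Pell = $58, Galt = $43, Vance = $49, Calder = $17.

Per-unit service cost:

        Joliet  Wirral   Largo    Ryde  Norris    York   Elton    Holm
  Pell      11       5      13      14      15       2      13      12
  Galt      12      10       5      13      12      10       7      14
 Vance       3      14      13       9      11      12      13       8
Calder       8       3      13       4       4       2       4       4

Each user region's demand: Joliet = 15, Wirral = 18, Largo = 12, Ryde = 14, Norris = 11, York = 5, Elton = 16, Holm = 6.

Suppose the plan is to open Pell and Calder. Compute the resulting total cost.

Each user region is assigned to its cheapest site among the open ones.
{Pell, Calder}: Joliet→Calder 8·15=120, Wirral→Calder 3·18=54, Largo→Pell 13·12=156, Ryde→Calder 4·14=56, Norris→Calder 4·11=44, York→Pell 2·5=10, Elton→Calder 4·16=64, Holm→Calder 4·6=24. Service 528; fixed 75; total 603.

Total cost: 603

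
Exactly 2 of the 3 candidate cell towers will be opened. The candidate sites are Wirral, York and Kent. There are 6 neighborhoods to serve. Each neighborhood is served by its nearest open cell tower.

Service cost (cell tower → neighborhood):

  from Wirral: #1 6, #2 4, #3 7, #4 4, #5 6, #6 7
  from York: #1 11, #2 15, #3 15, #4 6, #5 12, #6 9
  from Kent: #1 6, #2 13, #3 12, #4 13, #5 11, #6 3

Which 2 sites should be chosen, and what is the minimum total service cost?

Choose Wirral and Kent; total service cost 30.

With exactly 2 open, each neighborhood uses its cheapest among the chosen.
{Wirral, Kent}: #1→Wirral 6, #2→Wirral 4, #3→Wirral 7, #4→Wirral 4, #5→Wirral 6, #6→Kent 3. Service cost 30.
{Wirral, York}: service cost 34
{York, Kent}: service cost 51
Among all 3 size-2 choices, {Wirral, Kent} is lowest.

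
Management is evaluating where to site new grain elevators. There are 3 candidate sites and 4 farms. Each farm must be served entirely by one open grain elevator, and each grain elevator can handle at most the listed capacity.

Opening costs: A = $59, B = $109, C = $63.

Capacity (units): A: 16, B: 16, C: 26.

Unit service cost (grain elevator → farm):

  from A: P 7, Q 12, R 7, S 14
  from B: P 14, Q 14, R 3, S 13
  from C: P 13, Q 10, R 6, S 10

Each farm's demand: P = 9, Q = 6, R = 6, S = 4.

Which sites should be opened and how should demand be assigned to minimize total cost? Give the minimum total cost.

Open {C}: P→C 13·9=117, Q→C 10·6=60, R→C 6·6=36, S→C 10·4=40.
Loads: C carries 25/26. Service 253; fixed 63; total 316.
Next best feasible plan costs 321.

Minimum total cost: 316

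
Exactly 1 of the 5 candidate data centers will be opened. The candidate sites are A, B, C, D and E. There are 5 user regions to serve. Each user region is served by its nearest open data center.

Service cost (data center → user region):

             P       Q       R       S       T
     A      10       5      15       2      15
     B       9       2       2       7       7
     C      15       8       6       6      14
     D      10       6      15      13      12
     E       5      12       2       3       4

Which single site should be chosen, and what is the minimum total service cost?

With exactly 1 open, each user region uses its cheapest among the chosen.
{E}: P→E 5, Q→E 12, R→E 2, S→E 3, T→E 4. Service cost 26.
{B}: service cost 27
{A}: service cost 47
Among all 5 size-1 choices, {E} is lowest.

Choose E only; total service cost 26.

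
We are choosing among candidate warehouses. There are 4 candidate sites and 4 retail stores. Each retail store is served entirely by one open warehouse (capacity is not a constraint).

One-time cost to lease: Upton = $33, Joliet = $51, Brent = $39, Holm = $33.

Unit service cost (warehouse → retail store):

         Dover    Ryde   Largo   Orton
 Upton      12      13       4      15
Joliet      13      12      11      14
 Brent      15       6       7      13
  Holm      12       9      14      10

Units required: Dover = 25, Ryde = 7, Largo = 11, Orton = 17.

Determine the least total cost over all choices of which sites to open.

Minimum total cost: 643

For any fixed open set, each retail store goes to its cheapest open site; total = fixed + service.
{Upton, Holm}: Dover→Upton 12·25=300, Ryde→Holm 9·7=63, Largo→Upton 4·11=44, Orton→Holm 10·17=170. Service 577; fixed 66; total 643.
{Upton, Brent, Holm}: service 556 + fixed 105 = 661
{Brent, Holm}: service 589 + fixed 72 = 661
{Upton, Joliet, Brent, Holm}: service 556 + fixed 156 = 712
No other subset beats 643.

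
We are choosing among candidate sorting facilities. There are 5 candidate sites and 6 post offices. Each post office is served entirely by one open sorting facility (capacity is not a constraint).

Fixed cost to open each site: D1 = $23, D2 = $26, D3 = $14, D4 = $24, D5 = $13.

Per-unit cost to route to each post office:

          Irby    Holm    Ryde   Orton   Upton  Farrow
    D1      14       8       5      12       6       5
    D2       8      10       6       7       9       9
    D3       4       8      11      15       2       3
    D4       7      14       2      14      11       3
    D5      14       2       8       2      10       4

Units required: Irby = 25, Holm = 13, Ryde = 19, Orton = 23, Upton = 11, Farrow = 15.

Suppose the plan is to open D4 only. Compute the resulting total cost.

Total cost: 907

Each post office is assigned to its cheapest site among the open ones.
{D4}: Irby→D4 7·25=175, Holm→D4 14·13=182, Ryde→D4 2·19=38, Orton→D4 14·23=322, Upton→D4 11·11=121, Farrow→D4 3·15=45. Service 883; fixed 24; total 907.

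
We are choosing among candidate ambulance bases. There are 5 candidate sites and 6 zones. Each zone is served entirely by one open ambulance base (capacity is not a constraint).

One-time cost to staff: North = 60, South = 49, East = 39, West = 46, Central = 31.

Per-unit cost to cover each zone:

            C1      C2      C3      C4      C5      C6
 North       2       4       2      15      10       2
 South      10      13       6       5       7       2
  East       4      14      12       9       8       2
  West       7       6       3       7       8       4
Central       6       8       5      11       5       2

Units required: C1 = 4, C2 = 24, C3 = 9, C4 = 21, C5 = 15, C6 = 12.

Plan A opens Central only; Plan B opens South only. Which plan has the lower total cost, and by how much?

Plan A: {Central}: C1→Central 6·4=24, C2→Central 8·24=192, C3→Central 5·9=45, C4→Central 11·21=231, C5→Central 5·15=75, C6→Central 2·12=24. Service 591; fixed 31; total 622.
Plan B: {South}: C1→South 10·4=40, C2→South 13·24=312, C3→South 6·9=54, C4→South 5·21=105, C5→South 7·15=105, C6→South 2·12=24. Service 640; fixed 49; total 689.
Difference: |622 − 689| = 67.

Plan A is cheaper by 67.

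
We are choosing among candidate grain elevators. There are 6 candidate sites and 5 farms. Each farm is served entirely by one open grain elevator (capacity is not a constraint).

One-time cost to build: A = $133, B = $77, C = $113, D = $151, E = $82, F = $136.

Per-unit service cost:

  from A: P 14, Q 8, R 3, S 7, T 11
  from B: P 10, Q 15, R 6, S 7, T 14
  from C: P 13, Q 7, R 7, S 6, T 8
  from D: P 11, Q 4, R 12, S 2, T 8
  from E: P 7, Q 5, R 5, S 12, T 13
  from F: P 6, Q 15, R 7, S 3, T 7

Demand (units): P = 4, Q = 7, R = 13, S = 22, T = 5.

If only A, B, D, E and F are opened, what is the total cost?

Total cost: 749

Each farm is assigned to its cheapest site among the open ones.
{A, B, D, E, F}: P→F 6·4=24, Q→D 4·7=28, R→A 3·13=39, S→D 2·22=44, T→F 7·5=35. Service 170; fixed 579; total 749.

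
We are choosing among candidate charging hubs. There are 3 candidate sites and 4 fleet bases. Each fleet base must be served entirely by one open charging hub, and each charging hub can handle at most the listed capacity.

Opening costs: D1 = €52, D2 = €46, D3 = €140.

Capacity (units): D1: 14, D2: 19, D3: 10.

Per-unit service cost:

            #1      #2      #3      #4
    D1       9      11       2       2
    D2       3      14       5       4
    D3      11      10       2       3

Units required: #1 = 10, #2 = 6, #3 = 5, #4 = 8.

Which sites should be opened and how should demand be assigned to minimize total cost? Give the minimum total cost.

Minimum total cost: 235

Open {D1, D2}: #1→D2 3·10=30, #2→D1 11·6=66, #3→D2 5·5=25, #4→D1 2·8=16.
Loads: D1 carries 14/14, D2 carries 15/19. Service 137; fixed 98; total 235.
Next best feasible plan costs 236.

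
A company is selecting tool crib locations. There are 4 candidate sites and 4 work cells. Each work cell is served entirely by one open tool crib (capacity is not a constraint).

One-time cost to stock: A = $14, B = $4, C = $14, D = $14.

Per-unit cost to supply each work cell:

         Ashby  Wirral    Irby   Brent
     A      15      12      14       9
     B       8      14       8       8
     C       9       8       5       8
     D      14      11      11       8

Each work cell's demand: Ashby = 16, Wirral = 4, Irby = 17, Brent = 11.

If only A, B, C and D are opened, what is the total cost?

Total cost: 379

Each work cell is assigned to its cheapest site among the open ones.
{A, B, C, D}: Ashby→B 8·16=128, Wirral→C 8·4=32, Irby→C 5·17=85, Brent→B 8·11=88. Service 333; fixed 46; total 379.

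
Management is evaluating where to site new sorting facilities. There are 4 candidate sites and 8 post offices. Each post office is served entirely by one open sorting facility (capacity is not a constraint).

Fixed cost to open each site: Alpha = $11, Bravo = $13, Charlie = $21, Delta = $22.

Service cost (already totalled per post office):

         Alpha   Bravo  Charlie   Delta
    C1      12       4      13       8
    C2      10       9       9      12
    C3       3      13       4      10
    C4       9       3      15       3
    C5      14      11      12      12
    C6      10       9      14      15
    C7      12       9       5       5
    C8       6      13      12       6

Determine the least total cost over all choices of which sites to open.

Minimum total cost: 78

For any fixed open set, each post office goes to its cheapest open site; total = fixed + service.
{Alpha, Bravo}: C1→Bravo 4, C2→Bravo 9, C3→Alpha 3, C4→Bravo 3, C5→Bravo 11, C6→Bravo 9, C7→Bravo 9, C8→Alpha 6. Service 54; fixed 24; total 78.
{Bravo}: C1→Bravo 4, C2→Bravo 9, C3→Bravo 13, C4→Bravo 3, C5→Bravo 11, C6→Bravo 9, C7→Bravo 9, C8→Bravo 13. Service 71; fixed 13; total 84.
{Alpha}: C1→Alpha 12, C2→Alpha 10, C3→Alpha 3, C4→Alpha 9, C5→Alpha 14, C6→Alpha 10, C7→Alpha 12, C8→Alpha 6. Service 76; fixed 11; total 87.
{Alpha, Bravo, Charlie, Delta}: service 50 + fixed 67 = 117
No other subset beats 78.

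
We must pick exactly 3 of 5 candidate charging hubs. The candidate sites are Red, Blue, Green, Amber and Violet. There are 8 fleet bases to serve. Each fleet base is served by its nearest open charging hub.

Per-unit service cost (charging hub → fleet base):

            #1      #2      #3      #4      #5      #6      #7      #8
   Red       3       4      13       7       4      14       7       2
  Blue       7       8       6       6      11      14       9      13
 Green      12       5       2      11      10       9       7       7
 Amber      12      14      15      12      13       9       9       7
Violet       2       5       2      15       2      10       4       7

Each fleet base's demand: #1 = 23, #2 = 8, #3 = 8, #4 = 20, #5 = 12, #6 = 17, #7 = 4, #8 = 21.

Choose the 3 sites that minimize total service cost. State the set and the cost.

With exactly 3 open, each fleet base uses its cheapest among the chosen.
{Red, Blue, Violet}: #1→Violet 2·23=46, #2→Red 4·8=32, #3→Violet 2·8=16, #4→Blue 6·20=120, #5→Violet 2·12=24, #6→Violet 10·17=170, #7→Violet 4·4=16, #8→Red 2·21=42. Service cost 466.
{Red, Green, Violet}: service cost 469
{Red, Amber, Violet}: service cost 469
Among all 10 size-3 choices, {Red, Blue, Violet} is lowest.

Choose Red, Blue and Violet; total service cost 466.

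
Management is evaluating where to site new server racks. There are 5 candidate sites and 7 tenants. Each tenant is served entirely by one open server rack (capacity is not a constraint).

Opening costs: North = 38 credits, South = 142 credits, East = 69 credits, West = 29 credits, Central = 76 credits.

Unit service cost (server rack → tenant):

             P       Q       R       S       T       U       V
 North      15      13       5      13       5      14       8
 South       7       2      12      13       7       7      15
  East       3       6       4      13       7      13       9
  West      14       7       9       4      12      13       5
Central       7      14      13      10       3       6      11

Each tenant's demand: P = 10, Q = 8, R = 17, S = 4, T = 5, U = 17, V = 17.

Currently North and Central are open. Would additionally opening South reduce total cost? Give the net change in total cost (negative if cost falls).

No — net change +54 (cost rises by 54).

Current service cost with {North, Central}: 552.
Adding South: each tenant re-picks its cheapest; new service cost 464, saving 88.
Extra fixed cost: 142. Net change = 142 − 88 = 54.
(Totals: 666 → 720.)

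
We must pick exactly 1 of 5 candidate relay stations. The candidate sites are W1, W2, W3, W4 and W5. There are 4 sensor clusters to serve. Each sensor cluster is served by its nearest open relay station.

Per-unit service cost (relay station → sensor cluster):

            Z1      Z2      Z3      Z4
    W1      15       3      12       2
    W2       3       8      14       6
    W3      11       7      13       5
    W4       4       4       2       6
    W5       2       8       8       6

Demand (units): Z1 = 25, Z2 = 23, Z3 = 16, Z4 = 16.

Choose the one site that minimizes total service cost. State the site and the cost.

With exactly 1 open, each sensor cluster uses its cheapest among the chosen.
{W4}: Z1→W4 4·25=100, Z2→W4 4·23=92, Z3→W4 2·16=32, Z4→W4 6·16=96. Service cost 320.
{W5}: service cost 458
{W2}: service cost 579
Among all 5 size-1 choices, {W4} is lowest.

Choose W4 only; total service cost 320.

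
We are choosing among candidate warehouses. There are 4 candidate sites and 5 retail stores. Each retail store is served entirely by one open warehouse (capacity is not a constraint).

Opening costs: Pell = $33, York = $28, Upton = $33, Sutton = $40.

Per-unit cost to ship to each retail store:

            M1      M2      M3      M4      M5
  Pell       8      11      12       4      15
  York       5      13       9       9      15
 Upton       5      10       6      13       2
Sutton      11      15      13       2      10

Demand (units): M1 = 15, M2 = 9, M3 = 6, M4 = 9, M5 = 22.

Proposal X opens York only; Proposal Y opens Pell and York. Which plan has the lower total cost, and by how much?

Proposal Y is cheaper by 30.

Proposal X: {York}: M1→York 5·15=75, M2→York 13·9=117, M3→York 9·6=54, M4→York 9·9=81, M5→York 15·22=330. Service 657; fixed 28; total 685.
Proposal Y: {Pell, York}: M1→York 5·15=75, M2→Pell 11·9=99, M3→York 9·6=54, M4→Pell 4·9=36, M5→Pell 15·22=330. Service 594; fixed 61; total 655.
Difference: |685 − 655| = 30.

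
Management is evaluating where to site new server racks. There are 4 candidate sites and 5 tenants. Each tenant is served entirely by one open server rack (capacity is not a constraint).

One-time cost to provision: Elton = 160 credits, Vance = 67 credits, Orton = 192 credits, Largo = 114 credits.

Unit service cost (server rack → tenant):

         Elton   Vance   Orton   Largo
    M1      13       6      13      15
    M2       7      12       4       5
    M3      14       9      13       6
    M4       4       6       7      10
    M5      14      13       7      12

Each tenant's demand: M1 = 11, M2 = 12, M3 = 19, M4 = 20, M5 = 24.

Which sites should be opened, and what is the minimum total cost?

Open Vance and Largo; minimum total cost 829.

For any fixed open set, each tenant goes to its cheapest open site; total = fixed + service.
{Vance, Largo}: M1→Vance 6·11=66, M2→Largo 5·12=60, M3→Largo 6·19=114, M4→Vance 6·20=120, M5→Largo 12·24=288. Service 648; fixed 181; total 829.
{Vance, Orton}: M1→Vance 6·11=66, M2→Orton 4·12=48, M3→Vance 9·19=171, M4→Vance 6·20=120, M5→Orton 7·24=168. Service 573; fixed 259; total 832.
{Vance}: service 813 + fixed 67 = 880
{Elton, Vance, Orton, Largo}: service 476 + fixed 533 = 1009
No other subset beats 829.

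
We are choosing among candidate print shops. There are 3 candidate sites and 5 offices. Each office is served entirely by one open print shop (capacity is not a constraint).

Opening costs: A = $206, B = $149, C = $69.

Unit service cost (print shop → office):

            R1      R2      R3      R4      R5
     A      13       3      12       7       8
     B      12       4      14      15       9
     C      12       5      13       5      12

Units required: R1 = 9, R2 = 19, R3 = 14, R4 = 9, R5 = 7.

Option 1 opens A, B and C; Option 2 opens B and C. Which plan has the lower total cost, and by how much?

Option 2 is cheaper by 166.

Option 1: {A, B, C}: R1→B 12·9=108, R2→A 3·19=57, R3→A 12·14=168, R4→C 5·9=45, R5→A 8·7=56. Service 434; fixed 424; total 858.
Option 2: {B, C}: R1→B 12·9=108, R2→B 4·19=76, R3→C 13·14=182, R4→C 5·9=45, R5→B 9·7=63. Service 474; fixed 218; total 692.
Difference: |858 − 692| = 166.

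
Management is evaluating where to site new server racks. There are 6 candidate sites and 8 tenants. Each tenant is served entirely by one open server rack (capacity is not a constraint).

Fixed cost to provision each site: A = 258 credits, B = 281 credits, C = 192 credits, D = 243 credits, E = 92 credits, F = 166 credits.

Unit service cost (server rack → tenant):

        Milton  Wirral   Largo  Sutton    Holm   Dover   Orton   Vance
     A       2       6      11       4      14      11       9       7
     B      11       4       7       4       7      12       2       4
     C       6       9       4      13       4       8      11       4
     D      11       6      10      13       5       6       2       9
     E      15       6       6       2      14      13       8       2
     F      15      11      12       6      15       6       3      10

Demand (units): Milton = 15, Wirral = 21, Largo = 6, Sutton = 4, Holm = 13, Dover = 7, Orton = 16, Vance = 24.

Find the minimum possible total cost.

Minimum total cost: 816

For any fixed open set, each tenant goes to its cheapest open site; total = fixed + service.
{C, E}: Milton→C 6·15=90, Wirral→E 6·21=126, Largo→C 4·6=24, Sutton→E 2·4=8, Holm→C 4·13=52, Dover→C 8·7=56, Orton→E 8·16=128, Vance→E 2·24=48. Service 532; fixed 284; total 816.
{D, E}: Milton→D 11·15=165, Wirral→D 6·21=126, Largo→E 6·6=36, Sutton→E 2·4=8, Holm→D 5·13=65, Dover→D 6·7=42, Orton→D 2·16=32, Vance→E 2·24=48. Service 522; fixed 335; total 857.
{C, E, F}: service 438 + fixed 450 = 888
{A, B, C, D, E, F}: Milton→A 2·15=30, Wirral→B 4·21=84, Largo→C 4·6=24, Sutton→E 2·4=8, Holm→C 4·13=52, Dover→D 6·7=42, Orton→B 2·16=32, Vance→E 2·24=48. Service 320; fixed 1232; total 1552.
No other subset beats 816.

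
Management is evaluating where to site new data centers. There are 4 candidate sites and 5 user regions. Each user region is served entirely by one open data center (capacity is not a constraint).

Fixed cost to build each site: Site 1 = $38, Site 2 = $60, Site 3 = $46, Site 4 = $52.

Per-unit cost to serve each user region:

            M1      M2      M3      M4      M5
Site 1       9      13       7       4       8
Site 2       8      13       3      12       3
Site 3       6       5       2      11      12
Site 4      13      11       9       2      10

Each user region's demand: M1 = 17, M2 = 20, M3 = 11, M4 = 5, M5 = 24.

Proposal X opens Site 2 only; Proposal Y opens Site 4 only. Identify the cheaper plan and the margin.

Proposal X: {Site 2}: M1→Site 2 8·17=136, M2→Site 2 13·20=260, M3→Site 2 3·11=33, M4→Site 2 12·5=60, M5→Site 2 3·24=72. Service 561; fixed 60; total 621.
Proposal Y: {Site 4}: M1→Site 4 13·17=221, M2→Site 4 11·20=220, M3→Site 4 9·11=99, M4→Site 4 2·5=10, M5→Site 4 10·24=240. Service 790; fixed 52; total 842.
Difference: |621 − 842| = 221.

Proposal X is cheaper by 221.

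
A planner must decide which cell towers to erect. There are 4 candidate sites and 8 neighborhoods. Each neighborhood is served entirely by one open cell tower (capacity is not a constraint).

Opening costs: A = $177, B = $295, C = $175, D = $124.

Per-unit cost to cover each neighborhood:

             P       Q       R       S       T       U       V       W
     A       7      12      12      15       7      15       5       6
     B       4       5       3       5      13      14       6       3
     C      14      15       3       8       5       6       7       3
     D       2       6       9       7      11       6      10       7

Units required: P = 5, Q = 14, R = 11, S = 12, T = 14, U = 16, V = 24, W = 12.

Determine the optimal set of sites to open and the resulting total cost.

For any fixed open set, each neighborhood goes to its cheapest open site; total = fixed + service.
{C, D}: P→D 2·5=10, Q→D 6·14=84, R→C 3·11=33, S→D 7·12=84, T→C 5·14=70, U→C 6·16=96, V→C 7·24=168, W→C 3·12=36. Service 581; fixed 299; total 880.
{C}: service 779 + fixed 175 = 954
{A, D}: service 663 + fixed 301 = 964
{A, B, C, D}: P→D 2·5=10, Q→B 5·14=70, R→B 3·11=33, S→B 5·12=60, T→C 5·14=70, U→C 6·16=96, V→A 5·24=120, W→B 3·12=36. Service 495; fixed 771; total 1266.
(All 15 nonempty subsets were checked; C and D is lowest.)

Open C and D; minimum total cost 880.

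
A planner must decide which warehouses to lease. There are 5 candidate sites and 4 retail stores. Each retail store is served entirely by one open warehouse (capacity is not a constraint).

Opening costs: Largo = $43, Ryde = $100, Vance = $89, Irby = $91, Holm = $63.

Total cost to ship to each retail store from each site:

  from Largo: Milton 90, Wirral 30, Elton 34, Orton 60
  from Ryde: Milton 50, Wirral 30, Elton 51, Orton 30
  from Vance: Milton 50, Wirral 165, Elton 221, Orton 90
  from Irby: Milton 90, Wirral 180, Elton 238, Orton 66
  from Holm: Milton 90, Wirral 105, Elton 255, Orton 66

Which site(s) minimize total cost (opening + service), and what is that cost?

Open Largo only; minimum total cost 257.

For any fixed open set, each retail store goes to its cheapest open site; total = fixed + service.
{Largo}: Milton→Largo 90, Wirral→Largo 30, Elton→Largo 34, Orton→Largo 60. Service 214; fixed 43; total 257.
{Ryde}: Milton→Ryde 50, Wirral→Ryde 30, Elton→Ryde 51, Orton→Ryde 30. Service 161; fixed 100; total 261.
{Largo, Ryde}: Milton→Ryde 50, Wirral→Largo 30, Elton→Largo 34, Orton→Ryde 30. Service 144; fixed 143; total 287.
{Largo, Ryde, Vance, Irby, Holm}: service 144 + fixed 386 = 530
No other subset beats 257.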